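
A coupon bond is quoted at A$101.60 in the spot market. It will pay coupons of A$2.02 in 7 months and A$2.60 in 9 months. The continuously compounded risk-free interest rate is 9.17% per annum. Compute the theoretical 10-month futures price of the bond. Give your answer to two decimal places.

A$104.98

PV(coupons) I = 2.02·e^(−0.0917·7/12) + 2.60·e^(−0.0917·9/12)
I = 1.9148 + 2.4272 = 4.3420
F = (S − I)·e^(rT) = (101.60 − 4.3420) · e^(0.0917·10/12)
= 97.2580 · e^0.076417 = 97.2580 × 1.079413 = A$104.98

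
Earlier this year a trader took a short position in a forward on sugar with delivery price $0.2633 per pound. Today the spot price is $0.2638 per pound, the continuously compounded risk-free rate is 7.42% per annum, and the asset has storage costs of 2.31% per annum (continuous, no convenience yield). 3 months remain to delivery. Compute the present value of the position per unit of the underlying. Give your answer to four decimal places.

-$0.0069 per pound

Current fair forward for the remaining 3 months: F = S·e^((r + u)·T), (r + u) = 0.0742 + 0.0231 = 0.0973
F = 0.2638 · e^(0.0973 × 3/12) = 0.2638 × 1.024623 = 0.2703
Value of long forward = (F − K)·e^(−rT) = (0.2703 − 0.2633) · e^(−0.0742·3/12)
= 0.0070 × 0.981621 = 0.0069
Short position value = −(long value) = -$0.0069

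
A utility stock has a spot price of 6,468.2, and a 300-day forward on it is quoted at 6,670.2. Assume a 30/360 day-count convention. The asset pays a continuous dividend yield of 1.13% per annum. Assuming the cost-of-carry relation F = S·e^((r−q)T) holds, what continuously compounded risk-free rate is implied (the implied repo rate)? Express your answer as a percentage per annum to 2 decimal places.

4.82%

From F = S·e^((r−q)T): (r − q) = ln(F/S)/T
ln(6670.2/6468.2) = ln(1.031230) = 0.030752
(r − q) = 0.030752 / (300/360) = 0.036902
r = ln(F/S)/T + q = 0.036902 + 0.0113 = 0.048202
r = 4.82%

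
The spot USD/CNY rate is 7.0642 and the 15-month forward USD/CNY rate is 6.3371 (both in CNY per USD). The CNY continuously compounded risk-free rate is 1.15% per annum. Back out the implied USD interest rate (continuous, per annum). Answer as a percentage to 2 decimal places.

F = S·e^((r_CNY − r_USD)T) ⇒ r_USD = r_CNY − ln(F/S)/T
ln(6.3371/7.0642) = -0.108619; /(15/12) = -0.086895
r_USD = 0.0115 + 0.086895 = 0.098395
r_USD = 9.84%

9.84%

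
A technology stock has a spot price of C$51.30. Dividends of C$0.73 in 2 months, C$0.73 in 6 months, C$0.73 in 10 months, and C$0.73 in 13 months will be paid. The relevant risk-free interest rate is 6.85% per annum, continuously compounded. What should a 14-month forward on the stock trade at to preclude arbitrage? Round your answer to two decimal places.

PV(dividends) I = 0.73·e^(−0.0685·2/12) + 0.73·e^(−0.0685·6/12) + 0.73·e^(−0.0685·10/12) + 0.73·e^(−0.0685·13/12)
I = 0.7217 + 0.7054 + 0.6895 + 0.6778 = 2.7944
F = (S − I)·e^(rT) = (51.30 − 2.7944) · e^(0.0685·14/12)
= 48.5056 · e^0.079917 = 48.5056 × 1.083197 = C$52.54

C$52.54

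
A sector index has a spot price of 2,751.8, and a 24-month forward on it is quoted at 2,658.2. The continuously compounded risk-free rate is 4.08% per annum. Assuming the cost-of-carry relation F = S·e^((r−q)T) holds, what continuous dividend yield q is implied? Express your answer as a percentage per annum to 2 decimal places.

5.81%

From F = S·e^((r−q)T): (r − q) = ln(F/S)/T
ln(2658.2/2751.8) = ln(0.965986) = -0.034606
(r − q) = -0.034606 / (24/12) = -0.017303
q = r − ln(F/S)/T = 0.0408 + 0.017303 = 0.058103
q = 5.81%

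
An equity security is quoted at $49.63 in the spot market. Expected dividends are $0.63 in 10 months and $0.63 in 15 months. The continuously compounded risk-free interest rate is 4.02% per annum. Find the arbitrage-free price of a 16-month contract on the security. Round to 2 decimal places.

$51.09

PV(dividends) I = 0.63·e^(−0.0402·10/12) + 0.63·e^(−0.0402·15/12)
I = 0.6092 + 0.5991 = 1.2083
F = (S − I)·e^(rT) = (49.63 − 1.2083) · e^(0.0402·16/12)
= 48.4217 · e^0.053600 = 48.4217 × 1.055062 = $51.09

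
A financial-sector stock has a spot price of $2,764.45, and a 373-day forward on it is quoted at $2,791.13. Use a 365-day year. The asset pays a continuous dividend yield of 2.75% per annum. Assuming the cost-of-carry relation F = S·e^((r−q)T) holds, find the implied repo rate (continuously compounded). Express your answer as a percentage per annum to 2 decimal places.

From F = S·e^((r−q)T): (r − q) = ln(F/S)/T
ln(2791.13/2764.45) = ln(1.009651) = 0.009605
(r − q) = 0.009605 / (373/365) = 0.009399
r = ln(F/S)/T + q = 0.009399 + 0.0275 = 0.036899
r = 3.69%

3.69%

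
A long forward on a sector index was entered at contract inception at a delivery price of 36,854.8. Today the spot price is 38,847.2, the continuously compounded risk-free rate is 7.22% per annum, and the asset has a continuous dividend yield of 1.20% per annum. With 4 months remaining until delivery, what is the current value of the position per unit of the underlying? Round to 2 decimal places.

Current fair forward for the remaining 4 months: F = S·e^((r − q)·T), (r − q) = 0.0722 − 0.0120 = 0.0602
F = 38847.2 · e^(0.0602 × 4/12) = 38847.2 × 1.02026936 = 39634.6079
Value of long forward = (F − K)·e^(−rT) = (39634.6079 − 36854.8) · e^(−0.0722·4/12)
= 2779.8079 × 0.97622063 = 2713.71

2713.71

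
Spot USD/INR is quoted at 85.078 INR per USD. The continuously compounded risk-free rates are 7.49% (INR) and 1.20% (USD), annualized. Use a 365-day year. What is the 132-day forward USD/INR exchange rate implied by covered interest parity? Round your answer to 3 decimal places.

F = S·e^((r_INR − r_USD)T) = 85.078 · e^((0.0749 − 0.0120) × 132/365)
= 85.078 · e^0.022747 = 85.078 × 1.023008
F = 87.035 INR per USD

87.035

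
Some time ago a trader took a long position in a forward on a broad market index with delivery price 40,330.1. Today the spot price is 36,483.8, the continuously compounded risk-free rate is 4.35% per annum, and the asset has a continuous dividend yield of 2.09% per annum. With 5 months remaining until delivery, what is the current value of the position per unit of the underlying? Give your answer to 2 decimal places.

-3438.24

Current fair forward for the remaining 5 months: F = S·e^((r − q)·T), (r − q) = 0.0435 − 0.0209 = 0.0226
F = 36483.8 · e^(0.0226 × 5/12) = 36483.8 × 1.00946114 = 36828.9783
Value of long forward = (F − K)·e^(−rT) = (36828.9783 − 40330.1) · e^(−0.0435·5/12)
= -3501.1217 × 0.98203827 = -3438.24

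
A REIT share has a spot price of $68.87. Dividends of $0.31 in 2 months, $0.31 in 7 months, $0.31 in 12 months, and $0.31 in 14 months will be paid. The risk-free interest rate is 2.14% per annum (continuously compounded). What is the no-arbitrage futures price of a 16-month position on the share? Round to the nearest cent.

PV(dividends) I = 0.31·e^(−0.0214·2/12) + 0.31·e^(−0.0214·7/12) + 0.31·e^(−0.0214·12/12) + 0.31·e^(−0.0214·14/12)
I = 0.3089 + 0.3062 + 0.3034 + 0.3024 = 1.2209
F = (S − I)·e^(rT) = (68.87 − 1.2209) · e^(0.0214·16/12)
= 67.6491 · e^0.028533 = 67.6491 × 1.028944 = $69.61

$69.61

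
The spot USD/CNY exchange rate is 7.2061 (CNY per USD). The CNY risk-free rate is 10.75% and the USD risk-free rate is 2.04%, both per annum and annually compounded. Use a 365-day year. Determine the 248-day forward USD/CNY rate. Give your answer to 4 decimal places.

7.6185

By covered interest parity, F = S · (1+r_CNY)^T / (1+r_USD)^T
= 7.2061 × 1.071839 / 1.013816 = 7.2061 × 1.057232
F = 7.6185 CNY per USD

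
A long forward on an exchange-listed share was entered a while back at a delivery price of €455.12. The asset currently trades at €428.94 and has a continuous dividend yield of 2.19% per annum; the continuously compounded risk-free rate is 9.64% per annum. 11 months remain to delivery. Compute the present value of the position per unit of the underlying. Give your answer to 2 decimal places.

Current fair forward for the remaining 11 months: F = S·e^((r − q)·T), (r − q) = 0.0964 − 0.0219 = 0.0745
F = 428.94 · e^(0.0745 × 11/12) = 428.94 × 1.070678 = 459.2566
Value of long forward = (F − K)·e^(−rT) = (459.2566 − 455.12) · e^(−0.0964·11/12)
= 4.1366 × 0.915425 = 3.79

€3.79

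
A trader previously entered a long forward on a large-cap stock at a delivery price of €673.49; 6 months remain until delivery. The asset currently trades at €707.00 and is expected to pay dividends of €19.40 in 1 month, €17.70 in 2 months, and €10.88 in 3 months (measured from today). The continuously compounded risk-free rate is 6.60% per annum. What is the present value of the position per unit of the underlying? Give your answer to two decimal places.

PV(remaining dividends) I = 19.40·e^(−0.0660·1/12) + 17.70·e^(−0.0660·2/12) + 10.88·e^(−0.0660·3/12) = 47.5019
Current forward F = (S − I)·e^(rT) = (707.00 − 47.5019)·e^(0.0660·6/12) = 659.4981 × 1.033551 = 681.6249
Value (long) = (F − K)·e^(−rT) = (681.6249 − 673.49) × 0.967539 = 7.8708
Value = €7.87

€7.87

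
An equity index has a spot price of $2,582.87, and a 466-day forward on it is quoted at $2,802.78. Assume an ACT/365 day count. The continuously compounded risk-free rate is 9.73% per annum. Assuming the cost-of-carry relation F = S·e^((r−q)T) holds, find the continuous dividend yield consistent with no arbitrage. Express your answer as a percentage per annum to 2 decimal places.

3.33%

From F = S·e^((r−q)T): (r − q) = ln(F/S)/T
ln(2802.78/2582.87) = ln(1.085142) = 0.081711
(r − q) = 0.081711 / (466/365) = 0.064001
q = r − ln(F/S)/T = 0.0973 − 0.064001 = 0.033299
q = 3.33%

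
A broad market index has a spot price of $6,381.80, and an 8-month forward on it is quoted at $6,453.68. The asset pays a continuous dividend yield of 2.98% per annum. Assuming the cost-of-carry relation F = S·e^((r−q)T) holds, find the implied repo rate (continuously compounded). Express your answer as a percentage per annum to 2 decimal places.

From F = S·e^((r−q)T): (r − q) = ln(F/S)/T
ln(6453.68/6381.80) = ln(1.011263) = 0.011200
(r − q) = 0.011200 / (8/12) = 0.016800
r = ln(F/S)/T + q = 0.016800 + 0.0298 = 0.046600
r = 4.66%

4.66%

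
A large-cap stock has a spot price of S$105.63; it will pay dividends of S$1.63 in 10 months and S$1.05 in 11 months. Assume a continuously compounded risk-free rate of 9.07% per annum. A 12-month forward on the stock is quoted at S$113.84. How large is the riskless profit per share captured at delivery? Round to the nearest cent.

PV(dividends) I = 1.63·e^(−0.0907·10/12) + 1.05·e^(−0.0907·11/12) = 2.4776
Fair forward F* = (S − I)·e^(rT) = (105.63 − 2.4776)·e^0.090700 = 103.1524 × 1.094940 = 112.9457
Market S$113.84 > fair 112.9457: forward overpriced → cash-and-carry (borrow at r, buy the stock and collect the dividends, short the forward).
Profit at T = |F_mkt − F*| = |113.84 − 112.9457| = S$0.89 per share

S$0.89 per share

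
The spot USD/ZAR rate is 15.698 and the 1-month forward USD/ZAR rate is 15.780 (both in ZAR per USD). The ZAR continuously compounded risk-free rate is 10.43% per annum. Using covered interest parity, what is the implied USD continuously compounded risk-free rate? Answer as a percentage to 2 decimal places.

4.18%

F = S·e^((r_ZAR − r_USD)T) ⇒ r_USD = r_ZAR − ln(F/S)/T
ln(15.780/15.698) = 0.005210; /(1/12) = 0.062520
r_USD = 0.1043 − 0.062520 = 0.041780
r_USD = 4.18%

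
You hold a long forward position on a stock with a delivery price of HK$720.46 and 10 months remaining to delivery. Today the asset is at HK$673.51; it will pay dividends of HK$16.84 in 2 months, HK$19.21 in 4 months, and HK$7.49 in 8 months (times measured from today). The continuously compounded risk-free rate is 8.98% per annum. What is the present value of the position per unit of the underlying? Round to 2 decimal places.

PV(remaining dividends) I = 16.84·e^(−0.0898·2/12) + 19.21·e^(−0.0898·4/12) + 7.49·e^(−0.0898·8/12) = 42.2881
Current forward F = (S − I)·e^(rT) = (673.51 − 42.2881)·e^(0.0898·10/12) = 631.2219 × 1.077705 = 680.2710
Value (long) = (F − K)·e^(−rT) = (680.2710 − 720.46) × 0.927898 = -37.2913
Value = -HK$37.29

-HK$37.29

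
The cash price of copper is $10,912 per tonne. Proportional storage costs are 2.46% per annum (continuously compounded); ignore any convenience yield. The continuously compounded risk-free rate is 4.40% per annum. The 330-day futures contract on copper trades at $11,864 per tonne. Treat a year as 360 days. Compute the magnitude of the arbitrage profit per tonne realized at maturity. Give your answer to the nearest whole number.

$244 per tonne

Fair futures: F* = S·e^(carry·T), with carry = (r + u) = 0.0440 + 0.0246 = 0.0686
F* = 10912 · e^(0.0686 × 330/360) = 10912 · e^0.062883 = 10912 × 1.064902 = $11620.2106
Market $11864 > fair $11620.2106: forward overpriced → cash-and-carry (buy spot, short the forward).
At maturity, profit = |F_mkt − F*| = |11864 − 11620.2106| = $244 per tonne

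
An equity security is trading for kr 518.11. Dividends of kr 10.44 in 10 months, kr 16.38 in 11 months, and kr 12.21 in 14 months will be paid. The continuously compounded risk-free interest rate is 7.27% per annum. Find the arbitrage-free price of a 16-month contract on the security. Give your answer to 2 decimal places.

kr 530.78

PV(dividends) I = 10.44·e^(−0.0727·10/12) + 16.38·e^(−0.0727·11/12) + 12.21·e^(−0.0727·14/12)
I = 9.8263 + 15.3240 + 11.2171 = 36.3674
F = (S − I)·e^(rT) = (518.11 − 36.3674) · e^(0.0727·16/12)
= 481.7426 · e^0.096933 = 481.7426 × 1.101787 = kr 530.78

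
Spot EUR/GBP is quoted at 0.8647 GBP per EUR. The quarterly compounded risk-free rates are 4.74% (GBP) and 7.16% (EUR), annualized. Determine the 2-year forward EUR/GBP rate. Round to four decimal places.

By covered interest parity, F = S · (1+r_GBP/4)^(4T) / (1+r_EUR/4)^(4T)
= 0.8647 × 1.098826 / 1.152500 = 0.8647 × 0.953428
F = 0.8244 GBP per EUR

0.8244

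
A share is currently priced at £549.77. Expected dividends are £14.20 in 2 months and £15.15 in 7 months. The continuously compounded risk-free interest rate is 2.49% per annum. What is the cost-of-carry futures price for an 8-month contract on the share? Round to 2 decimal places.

£529.41

PV(dividends) I = 14.20·e^(−0.0249·2/12) + 15.15·e^(−0.0249·7/12)
I = 14.1412 + 14.9315 = 29.0727
F = (S − I)·e^(rT) = (549.77 − 29.0727) · e^(0.0249·8/12)
= 520.6973 · e^0.016600 = 520.6973 × 1.016739 = £529.41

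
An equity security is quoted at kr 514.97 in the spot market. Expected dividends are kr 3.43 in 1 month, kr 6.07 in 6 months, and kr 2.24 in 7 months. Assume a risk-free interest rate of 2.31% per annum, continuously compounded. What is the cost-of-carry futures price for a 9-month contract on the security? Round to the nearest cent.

PV(dividends) I = 3.43·e^(−0.0231·1/12) + 6.07·e^(−0.0231·6/12) + 2.24·e^(−0.0231·7/12)
I = 3.4234 + 6.0003 + 2.2100 = 11.6337
F = (S − I)·e^(rT) = (514.97 − 11.6337) · e^(0.0231·9/12)
= 503.3363 · e^0.017325 = 503.3363 × 1.017476 = kr 512.13

kr 512.13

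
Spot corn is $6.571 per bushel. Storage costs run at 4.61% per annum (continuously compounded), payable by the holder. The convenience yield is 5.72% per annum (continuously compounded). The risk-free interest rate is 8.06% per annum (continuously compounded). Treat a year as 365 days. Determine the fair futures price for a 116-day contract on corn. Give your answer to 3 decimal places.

Net carry = r + u − y = 0.0806 + 0.0461 − 0.0572 = 0.0695
F = S·e^((r+u−y)T) = 6.571 · e^(0.0695 × 116/365) = 6.571 · e^0.022088
= 6.571 × 1.022334 = $6.718 per bushel

$6.718 per bushel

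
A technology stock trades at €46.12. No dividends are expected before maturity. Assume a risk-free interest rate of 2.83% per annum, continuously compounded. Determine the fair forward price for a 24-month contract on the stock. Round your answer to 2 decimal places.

F = S·e^(rT) = 46.12 · e^(0.0283 × 24/12)
= 46.12 · e^0.056600 = 46.12 × 1.058232
F = €48.81

€48.81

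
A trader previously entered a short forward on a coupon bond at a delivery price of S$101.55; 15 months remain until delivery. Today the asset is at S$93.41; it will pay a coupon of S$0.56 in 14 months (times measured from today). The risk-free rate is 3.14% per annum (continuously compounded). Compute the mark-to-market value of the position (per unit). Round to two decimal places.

PV(remaining coupons) I = 0.56·e^(−0.0314·14/12) = 0.5399
Current forward F = (S − I)·e^(rT) = (93.41 − 0.5399)·e^(0.0314·15/12) = 92.8701 × 1.040030 = 96.5877
Value (long) = (F − K)·e^(−rT) = (96.5877 − 101.55) × 0.961510 = -4.7713
Short position value = −(long value) = S$4.77

S$4.77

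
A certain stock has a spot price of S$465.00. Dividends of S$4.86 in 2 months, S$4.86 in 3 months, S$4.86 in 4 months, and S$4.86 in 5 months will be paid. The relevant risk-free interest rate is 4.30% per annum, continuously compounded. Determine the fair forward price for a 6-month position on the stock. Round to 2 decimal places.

S$455.49

PV(dividends) I = 4.86·e^(−0.0430·2/12) + 4.86·e^(−0.0430·3/12) + 4.86·e^(−0.0430·4/12) + 4.86·e^(−0.0430·5/12)
I = 4.8253 + 4.8080 + 4.7908 + 4.7737 = 19.1978
F = (S − I)·e^(rT) = (465.00 − 19.1978) · e^(0.0430·6/12)
= 445.8022 · e^0.021500 = 445.8022 × 1.021733 = S$455.49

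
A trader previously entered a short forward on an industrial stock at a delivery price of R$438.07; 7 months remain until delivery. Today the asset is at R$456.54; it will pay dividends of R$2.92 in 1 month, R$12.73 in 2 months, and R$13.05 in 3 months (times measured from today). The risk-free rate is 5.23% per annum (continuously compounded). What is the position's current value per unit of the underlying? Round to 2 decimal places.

PV(remaining dividends) I = 2.92·e^(−0.0523·1/12) + 12.73·e^(−0.0523·2/12) + 13.05·e^(−0.0523·3/12) = 28.4073
Current forward F = (S − I)·e^(rT) = (456.54 − 28.4073)·e^(0.0523·7/12) = 428.1327 × 1.030978 = 441.3954
Value (long) = (F − K)·e^(−rT) = (441.3954 − 438.07) × 0.969952 = 3.2255
Short position value = −(long value) = -R$3.23

-R$3.23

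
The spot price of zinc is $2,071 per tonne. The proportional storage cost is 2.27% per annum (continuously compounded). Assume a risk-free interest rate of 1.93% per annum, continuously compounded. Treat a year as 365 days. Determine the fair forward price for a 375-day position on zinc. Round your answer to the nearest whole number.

$2,162 per tonne

Net carry = r + u − y = 0.0193 + 0.0227 − 0.0000 = 0.0420
F = S·e^((r+u−y)T) = 2071 · e^(0.0420 × 375/365) = 2071 · e^0.043151
= 2071 × 1.044096 = $2,162 per tonne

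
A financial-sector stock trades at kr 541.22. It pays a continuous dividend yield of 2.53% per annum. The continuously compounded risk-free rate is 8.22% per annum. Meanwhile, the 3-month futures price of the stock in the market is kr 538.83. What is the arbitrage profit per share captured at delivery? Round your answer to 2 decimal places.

Fair futures: F* = S·e^(carry·T), with carry = (r − q) = 0.0822 − 0.0253 = 0.0569
F* = 541.22 · e^(0.0569 × 3/12) = 541.22 · e^0.014225 = 541.22 × 1.014327 = kr 548.9741
Market kr 538.83 < fair kr 548.9741: forward underpriced → reverse cash-and-carry (short spot, go long the forward).
At maturity, profit = |F_mkt − F*| = |538.83 − 548.9741| = kr 10.14 per share

kr 10.14 per share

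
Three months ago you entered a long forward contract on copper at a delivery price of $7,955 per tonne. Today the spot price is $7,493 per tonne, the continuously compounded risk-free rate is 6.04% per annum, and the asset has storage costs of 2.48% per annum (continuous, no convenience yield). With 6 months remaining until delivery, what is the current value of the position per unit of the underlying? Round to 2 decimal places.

Current fair forward for the remaining 6 months: F = S·e^((r + u)·T), (r + u) = 0.0604 + 0.0248 = 0.0852
F = 7493 · e^(0.0852 × 6/12) = 7493 × 1.04352040 = 7819.0984
Value of long forward = (F − K)·e^(−rT) = (7819.0984 − 7955) · e^(−0.0604·6/12)
= -135.9016 × 0.97025146 = -131.86

-$131.86 per tonne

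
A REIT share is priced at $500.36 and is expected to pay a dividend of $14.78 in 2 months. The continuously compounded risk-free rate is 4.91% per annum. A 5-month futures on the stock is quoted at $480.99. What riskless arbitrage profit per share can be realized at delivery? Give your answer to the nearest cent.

PV(dividends) I = 14.78·e^(−0.0491·2/12) = 14.6595
Fair futures F* = (S − I)·e^(rT) = (500.36 − 14.6595)·e^0.020458 = 485.7005 × 1.020669 = 495.7394
Market $480.99 < fair 495.7394: forward underpriced → reverse cash-and-carry (short the stock, invest proceeds at r, pay the dividends, go long the forward).
Profit at T = |F_mkt − F*| = |480.99 − 495.7394| = $14.75 per share

$14.75 per share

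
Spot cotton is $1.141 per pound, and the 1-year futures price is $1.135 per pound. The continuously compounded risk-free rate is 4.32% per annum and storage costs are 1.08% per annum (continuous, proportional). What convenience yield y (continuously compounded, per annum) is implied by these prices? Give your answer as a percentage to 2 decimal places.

F = S·e^((r+u−y)T) ⇒ (r+u−y) = ln(F/S)/T
ln(1.135/1.141) = -0.005272; /T ⇒ -0.005272
y = r + u − ln(F/S)/T = 0.0432 + 0.0108 + 0.005272 = 0.059272
y = 5.93%

5.93%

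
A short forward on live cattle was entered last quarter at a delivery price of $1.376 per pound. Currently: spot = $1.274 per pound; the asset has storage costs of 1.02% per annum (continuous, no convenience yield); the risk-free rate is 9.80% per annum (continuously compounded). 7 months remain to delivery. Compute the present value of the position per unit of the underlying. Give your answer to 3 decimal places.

$0.018 per pound

Current fair forward for the remaining 7 months: F = S·e^((r + u)·T), (r + u) = 0.0980 + 0.0102 = 0.1082
F = 1.274 · e^(0.1082 × 7/12) = 1.274 × 1.065151 = 1.3570
Value of long forward = (F − K)·e^(−rT) = (1.3570 − 1.376) · e^(−0.0980·7/12)
= -0.0190 × 0.944437 = -0.018
Short position value = −(long value) = $0.018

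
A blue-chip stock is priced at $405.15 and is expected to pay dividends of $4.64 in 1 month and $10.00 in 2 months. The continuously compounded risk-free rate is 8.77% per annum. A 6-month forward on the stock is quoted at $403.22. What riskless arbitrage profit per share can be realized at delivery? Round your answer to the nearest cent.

PV(dividends) I = 4.64·e^(−0.0877·1/12) + 10.00·e^(−0.0877·2/12) = 14.4611
Fair forward F* = (S − I)·e^(rT) = (405.15 − 14.4611)·e^0.043850 = 390.6889 × 1.044826 = 408.2019
Market $403.22 < fair 408.2019: forward underpriced → reverse cash-and-carry (short the stock, invest proceeds at r, pay the dividends, go long the forward).
Profit at T = |F_mkt − F*| = |403.22 − 408.2019| = $4.98 per share

$4.98 per share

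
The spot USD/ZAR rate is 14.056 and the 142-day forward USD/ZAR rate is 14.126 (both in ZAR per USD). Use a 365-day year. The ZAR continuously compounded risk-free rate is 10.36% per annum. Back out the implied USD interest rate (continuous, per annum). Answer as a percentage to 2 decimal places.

9.08%

F = S·e^((r_ZAR − r_USD)T) ⇒ r_USD = r_ZAR − ln(F/S)/T
ln(14.126/14.056) = 0.004968; /(142/365) = 0.012770
r_USD = 0.1036 − 0.012770 = 0.090830
r_USD = 9.08%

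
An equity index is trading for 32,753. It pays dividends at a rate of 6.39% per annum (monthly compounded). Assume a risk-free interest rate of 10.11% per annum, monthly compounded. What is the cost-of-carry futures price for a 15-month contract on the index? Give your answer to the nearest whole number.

F = S · (1+r/12)^(12T) / (1+q/12)^(12T)
= 32753 × 1.134107 / 1.082922 = 32753 × 1.047266
F = 34,301

34,301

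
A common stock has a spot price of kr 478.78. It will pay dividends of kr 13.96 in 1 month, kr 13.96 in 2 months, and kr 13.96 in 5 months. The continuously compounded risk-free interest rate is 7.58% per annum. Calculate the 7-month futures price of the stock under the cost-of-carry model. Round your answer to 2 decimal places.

kr 457.38

PV(dividends) I = 13.96·e^(−0.0758·1/12) + 13.96·e^(−0.0758·2/12) + 13.96·e^(−0.0758·5/12)
I = 13.8721 + 13.7847 + 13.5260 = 41.1828
F = (S − I)·e^(rT) = (478.78 − 41.1828) · e^(0.0758·7/12)
= 437.5972 · e^0.044217 = 437.5972 × 1.045209 = kr 457.38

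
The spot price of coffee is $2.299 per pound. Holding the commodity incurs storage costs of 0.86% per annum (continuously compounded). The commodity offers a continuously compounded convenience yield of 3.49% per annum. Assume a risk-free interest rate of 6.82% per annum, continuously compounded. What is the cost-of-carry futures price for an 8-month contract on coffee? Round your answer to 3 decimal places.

$2.364 per pound

Net carry = r + u − y = 0.0682 + 0.0086 − 0.0349 = 0.0419
F = S·e^((r+u−y)T) = 2.299 · e^(0.0419 × 8/12) = 2.299 · e^0.027933
= 2.299 × 1.028327 = $2.364 per pound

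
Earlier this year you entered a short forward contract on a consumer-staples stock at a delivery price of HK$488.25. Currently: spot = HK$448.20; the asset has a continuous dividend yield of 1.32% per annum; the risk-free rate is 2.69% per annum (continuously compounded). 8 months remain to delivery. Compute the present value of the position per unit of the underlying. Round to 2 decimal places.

HK$35.30

Current fair forward for the remaining 8 months: F = S·e^((r − q)·T), (r − q) = 0.0269 − 0.0132 = 0.0137
F = 448.20 · e^(0.0137 × 8/12) = 448.20 × 1.009175 = 452.3122
Value of long forward = (F − K)·e^(−rT) = (452.3122 − 488.25) · e^(−0.0269·8/12)
= -35.9378 × 0.982227 = -35.30
Short position value = −(long value) = HK$35.30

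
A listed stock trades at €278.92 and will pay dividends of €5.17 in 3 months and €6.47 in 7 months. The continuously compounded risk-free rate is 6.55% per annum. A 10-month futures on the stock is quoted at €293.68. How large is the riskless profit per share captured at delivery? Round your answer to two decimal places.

€11.06 per share

PV(dividends) I = 5.17·e^(−0.0655·3/12) + 6.47·e^(−0.0655·7/12) = 11.3135
Fair futures F* = (S − I)·e^(rT) = (278.92 − 11.3135)·e^0.054583 = 267.6065 × 1.056100 = 282.6192
Market €293.68 > fair 282.6192: forward overpriced → cash-and-carry (borrow at r, buy the stock and collect the dividends, short the forward).
Profit at T = |F_mkt − F*| = |293.68 − 282.6192| = €11.06 per share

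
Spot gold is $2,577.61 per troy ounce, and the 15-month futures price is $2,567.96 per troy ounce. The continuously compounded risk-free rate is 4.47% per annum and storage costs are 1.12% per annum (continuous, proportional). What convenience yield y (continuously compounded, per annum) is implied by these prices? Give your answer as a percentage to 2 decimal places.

F = S·e^((r+u−y)T) ⇒ (r+u−y) = ln(F/S)/T
ln(2567.96/2577.61) = -0.003751; /T ⇒ -0.003001
y = r + u − ln(F/S)/T = 0.0447 + 0.0112 + 0.003001 = 0.058901
y = 5.89%

5.89%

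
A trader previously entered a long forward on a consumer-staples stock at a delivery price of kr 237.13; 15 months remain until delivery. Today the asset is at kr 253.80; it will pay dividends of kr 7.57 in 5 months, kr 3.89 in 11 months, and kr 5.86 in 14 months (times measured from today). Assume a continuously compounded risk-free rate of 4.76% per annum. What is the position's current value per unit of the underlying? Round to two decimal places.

PV(remaining dividends) I = 7.57·e^(−0.0476·5/12) + 3.89·e^(−0.0476·11/12) + 5.86·e^(−0.0476·14/12) = 16.6887
Current forward F = (S − I)·e^(rT) = (253.80 − 16.6887)·e^(0.0476·15/12) = 237.1113 × 1.061306 = 251.6476
Value (long) = (F − K)·e^(−rT) = (251.6476 − 237.13) × 0.942236 = 13.6790
Value = kr 13.68

kr 13.68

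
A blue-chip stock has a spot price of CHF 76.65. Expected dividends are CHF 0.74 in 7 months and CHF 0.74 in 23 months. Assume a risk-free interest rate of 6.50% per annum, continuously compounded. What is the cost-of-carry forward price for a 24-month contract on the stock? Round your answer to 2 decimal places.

CHF 85.74

PV(dividends) I = 0.74·e^(−0.0650·7/12) + 0.74·e^(−0.0650·23/12)
I = 0.7125 + 0.6533 = 1.3658
F = (S − I)·e^(rT) = (76.65 − 1.3658) · e^(0.0650·24/12)
= 75.2842 · e^0.130000 = 75.2842 × 1.138828 = CHF 85.74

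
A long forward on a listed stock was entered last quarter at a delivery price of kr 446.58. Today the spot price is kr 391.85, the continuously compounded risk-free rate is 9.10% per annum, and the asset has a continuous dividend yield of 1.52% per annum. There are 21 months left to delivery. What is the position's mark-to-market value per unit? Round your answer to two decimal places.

Current fair forward for the remaining 21 months: F = S·e^((r − q)·T), (r − q) = 0.0910 − 0.0152 = 0.0758
F = 391.85 · e^(0.0758 × 21/12) = 391.85 × 1.141850 = 447.4339
Value of long forward = (F − K)·e^(−rT) = (447.4339 − 446.58) · e^(−0.0910·21/12)
= 0.8539 × 0.852783 = 0.73

kr 0.73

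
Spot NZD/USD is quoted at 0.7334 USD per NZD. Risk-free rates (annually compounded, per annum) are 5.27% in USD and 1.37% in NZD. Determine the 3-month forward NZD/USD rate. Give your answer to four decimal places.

By covered interest parity, F = S · (1+r_USD)^T / (1+r_NZD)^T
= 0.7334 × 1.012922 / 1.003408 = 0.7334 × 1.009482
F = 0.7404 USD per NZD

0.7404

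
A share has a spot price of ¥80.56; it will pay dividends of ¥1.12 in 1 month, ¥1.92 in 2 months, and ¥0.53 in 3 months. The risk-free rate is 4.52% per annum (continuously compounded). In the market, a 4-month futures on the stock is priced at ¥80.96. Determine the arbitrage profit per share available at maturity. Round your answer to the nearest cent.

¥2.78 per share

PV(dividends) I = 1.12·e^(−0.0452·1/12) + 1.92·e^(−0.0452·2/12) + 0.53·e^(−0.0452·3/12) = 3.5454
Fair futures F* = (S − I)·e^(rT) = (80.56 − 3.5454)·e^0.015067 = 77.0146 × 1.015181 = 78.1838
Market ¥80.96 > fair 78.1838: forward overpriced → cash-and-carry (borrow at r, buy the stock and collect the dividends, short the forward).
Profit at T = |F_mkt − F*| = |80.96 − 78.1838| = ¥2.78 per share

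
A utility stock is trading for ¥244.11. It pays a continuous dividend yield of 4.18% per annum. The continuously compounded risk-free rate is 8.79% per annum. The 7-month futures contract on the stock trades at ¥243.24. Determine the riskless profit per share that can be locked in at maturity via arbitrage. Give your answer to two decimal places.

Fair futures: F* = S·e^(carry·T), with carry = (r − q) = 0.0879 − 0.0418 = 0.0461
F* = 244.11 · e^(0.0461 × 7/12) = 244.11 · e^0.026892 = 244.11 × 1.027257 = ¥250.7637
Market ¥243.24 < fair ¥250.7637: forward underpriced → reverse cash-and-carry (short spot, go long the forward).
At maturity, profit = |F_mkt − F*| = |243.24 − 250.7637| = ¥7.52 per share

¥7.52 per share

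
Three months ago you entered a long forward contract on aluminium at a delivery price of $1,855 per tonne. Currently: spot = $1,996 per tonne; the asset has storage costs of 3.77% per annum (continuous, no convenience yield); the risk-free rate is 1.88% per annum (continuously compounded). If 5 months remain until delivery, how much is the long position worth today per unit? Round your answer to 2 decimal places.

$187.08 per tonne

Current fair forward for the remaining 5 months: F = S·e^((r + u)·T), (r + u) = 0.0188 + 0.0377 = 0.0565
F = 1996 · e^(0.0565 × 5/12) = 1996 × 1.02382096 = 2043.5466
Value of long forward = (F − K)·e^(−rT) = (2043.5466 − 1855) · e^(−0.0188·5/12)
= 188.5466 × 0.99219727 = 187.08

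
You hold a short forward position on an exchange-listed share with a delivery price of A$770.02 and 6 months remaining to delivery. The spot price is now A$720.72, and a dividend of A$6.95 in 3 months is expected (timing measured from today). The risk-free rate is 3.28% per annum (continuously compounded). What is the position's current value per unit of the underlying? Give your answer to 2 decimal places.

PV(remaining dividends) I = 6.95·e^(−0.0328·3/12) = 6.8932
Current forward F = (S − I)·e^(rT) = (720.72 − 6.8932)·e^(0.0328·6/12) = 713.8268 × 1.016535 = 725.6299
Value (long) = (F − K)·e^(−rT) = (725.6299 − 770.02) × 0.983734 = -43.6681
Short position value = −(long value) = A$43.67

A$43.67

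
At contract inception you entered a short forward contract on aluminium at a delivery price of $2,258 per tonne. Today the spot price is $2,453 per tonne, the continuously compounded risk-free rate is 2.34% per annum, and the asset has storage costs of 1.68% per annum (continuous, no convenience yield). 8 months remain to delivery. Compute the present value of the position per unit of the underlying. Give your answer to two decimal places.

Current fair forward for the remaining 8 months: F = S·e^((r + u)·T), (r + u) = 0.0234 + 0.0168 = 0.0402
F = 2453 · e^(0.0402 × 8/12) = 2453 × 1.02716235 = 2519.6292
Value of long forward = (F − K)·e^(−rT) = (2519.6292 − 2258) · e^(−0.0234·8/12)
= 261.6292 × 0.98452105 = 257.58
Short position value = −(long value) = -$257.58

-$257.58 per tonne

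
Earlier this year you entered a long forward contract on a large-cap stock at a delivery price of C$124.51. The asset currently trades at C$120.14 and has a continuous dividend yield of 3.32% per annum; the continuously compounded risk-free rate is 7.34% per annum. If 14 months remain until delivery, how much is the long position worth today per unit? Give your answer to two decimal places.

C$1.28

Current fair forward for the remaining 14 months: F = S·e^((r − q)·T), (r − q) = 0.0734 − 0.0332 = 0.0402
F = 120.14 · e^(0.0402 × 14/12) = 120.14 × 1.048017 = 125.9088
Value of long forward = (F − K)·e^(−rT) = (125.9088 − 124.51) · e^(−0.0734·14/12)
= 1.3988 × 0.917931 = 1.28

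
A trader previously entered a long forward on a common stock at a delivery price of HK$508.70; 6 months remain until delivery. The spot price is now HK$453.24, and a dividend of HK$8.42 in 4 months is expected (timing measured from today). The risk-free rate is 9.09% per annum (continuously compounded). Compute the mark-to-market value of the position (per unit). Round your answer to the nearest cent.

PV(remaining dividends) I = 8.42·e^(−0.0909·4/12) = 8.1687
Current forward F = (S − I)·e^(rT) = (453.24 − 8.1687)·e^(0.0909·6/12) = 445.0713 × 1.046499 = 465.7667
Value (long) = (F − K)·e^(−rT) = (465.7667 − 508.70) × 0.955567 = -41.0256
Value = -HK$41.03

-HK$41.03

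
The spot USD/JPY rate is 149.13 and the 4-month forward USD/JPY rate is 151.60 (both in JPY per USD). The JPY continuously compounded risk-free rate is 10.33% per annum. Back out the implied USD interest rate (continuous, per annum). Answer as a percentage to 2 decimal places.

F = S·e^((r_JPY − r_USD)T) ⇒ r_USD = r_JPY − ln(F/S)/T
ln(151.60/149.13) = 0.016427; /(4/12) = 0.049281
r_USD = 0.1033 − 0.049281 = 0.054019
r_USD = 5.40%

5.40%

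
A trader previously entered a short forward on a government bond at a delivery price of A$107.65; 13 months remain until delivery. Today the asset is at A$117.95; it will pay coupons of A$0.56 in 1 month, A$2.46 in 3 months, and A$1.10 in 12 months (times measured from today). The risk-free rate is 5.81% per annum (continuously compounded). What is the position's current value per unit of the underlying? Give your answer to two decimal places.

PV(remaining coupons) I = 0.56·e^(−0.0581·1/12) + 2.46·e^(−0.0581·3/12) + 1.10·e^(−0.0581·12/12) = 4.0197
Current forward F = (S − I)·e^(rT) = (117.95 − 4.0197)·e^(0.0581·13/12) = 113.9303 × 1.064965 = 121.3318
Value (long) = (F − K)·e^(−rT) = (121.3318 − 107.65) × 0.938998 = 12.8472
Short position value = −(long value) = -A$12.85

-A$12.85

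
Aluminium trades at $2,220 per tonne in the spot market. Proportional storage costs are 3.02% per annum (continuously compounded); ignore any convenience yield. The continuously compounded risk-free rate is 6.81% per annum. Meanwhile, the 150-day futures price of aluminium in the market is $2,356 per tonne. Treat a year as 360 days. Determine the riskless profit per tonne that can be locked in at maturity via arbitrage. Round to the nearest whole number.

$43 per tonne

Fair futures: F* = S·e^(carry·T), with carry = (r + u) = 0.0681 + 0.0302 = 0.0983
F* = 2220 · e^(0.0983 × 150/360) = 2220 · e^0.040958 = 2220 × 1.041808 = $2312.8138
Market $2356 > fair $2312.8138: forward overpriced → cash-and-carry (buy spot, short the forward).
At maturity, profit = |F_mkt − F*| = |2356 − 2312.8138| = $43 per tonne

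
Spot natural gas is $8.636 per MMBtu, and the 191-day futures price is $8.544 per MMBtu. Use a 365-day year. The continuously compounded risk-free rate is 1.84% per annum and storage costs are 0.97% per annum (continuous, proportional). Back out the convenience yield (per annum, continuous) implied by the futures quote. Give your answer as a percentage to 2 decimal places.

F = S·e^((r+u−y)T) ⇒ (r+u−y) = ln(F/S)/T
ln(8.544/8.636) = -0.010710; /T ⇒ -0.020467
y = r + u − ln(F/S)/T = 0.0184 + 0.0097 + 0.020467 = 0.048567
y = 4.86%

4.86%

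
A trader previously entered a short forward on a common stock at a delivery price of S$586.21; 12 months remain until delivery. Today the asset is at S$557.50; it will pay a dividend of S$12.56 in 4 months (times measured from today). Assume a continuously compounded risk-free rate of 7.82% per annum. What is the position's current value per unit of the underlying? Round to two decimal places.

-S$3.15

PV(remaining dividends) I = 12.56·e^(−0.0782·4/12) = 12.2368
Current forward F = (S − I)·e^(rT) = (557.50 − 12.2368)·e^(0.0782·12/12) = 545.2632 × 1.081339 = 589.6144
Value (long) = (F − K)·e^(−rT) = (589.6144 − 586.21) × 0.924779 = 3.1483
Short position value = −(long value) = -S$3.15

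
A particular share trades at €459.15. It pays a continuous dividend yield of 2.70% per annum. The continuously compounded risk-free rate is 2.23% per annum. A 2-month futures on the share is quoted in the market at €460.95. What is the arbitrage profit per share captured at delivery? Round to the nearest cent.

Fair futures: F* = S·e^(carry·T), with carry = (r − q) = 0.0223 − 0.0270 = -0.0047
F* = 459.15 · e^(-0.0047 × 2/12) = 459.15 · e^-0.000783 = 459.15 × 0.999217 = €458.7905
Market €460.95 > fair €458.7905: forward overpriced → cash-and-carry (buy spot, short the forward).
At maturity, profit = |F_mkt − F*| = |460.95 − 458.7905| = €2.16 per share

€2.16 per share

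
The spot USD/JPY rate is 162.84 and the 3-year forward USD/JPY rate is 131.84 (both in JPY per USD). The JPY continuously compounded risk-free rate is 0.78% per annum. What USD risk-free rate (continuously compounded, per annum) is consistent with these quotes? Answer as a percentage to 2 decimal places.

F = S·e^((r_JPY − r_USD)T) ⇒ r_USD = r_JPY − ln(F/S)/T
ln(131.84/162.84) = -0.211179; /(3) = -0.070393
r_USD = 0.0078 + 0.070393 = 0.078193
r_USD = 7.82%

7.82%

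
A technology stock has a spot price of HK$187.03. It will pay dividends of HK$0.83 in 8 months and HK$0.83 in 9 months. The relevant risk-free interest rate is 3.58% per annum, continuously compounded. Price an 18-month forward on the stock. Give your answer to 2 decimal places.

HK$195.64

PV(dividends) I = 0.83·e^(−0.0358·8/12) + 0.83·e^(−0.0358·9/12)
I = 0.8104 + 0.8080 = 1.6184
F = (S − I)·e^(rT) = (187.03 − 1.6184) · e^(0.0358·18/12)
= 185.4116 · e^0.053700 = 185.4116 × 1.055168 = HK$195.64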